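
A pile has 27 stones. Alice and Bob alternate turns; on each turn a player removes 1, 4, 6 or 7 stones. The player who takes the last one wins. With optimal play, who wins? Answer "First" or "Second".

First

i:   0  1  2  3  4  5  6  7  8  9 10 11 12 13 14 15 16 17 18 19 20 21 22 23 24 25 26 27
     L  W  L  W  W  L  W  W  W  W  L  W  W  L  W  L  W  W  L  W  W  W  W  L  W  W  L  W
Position 27 is W, so the first player wins.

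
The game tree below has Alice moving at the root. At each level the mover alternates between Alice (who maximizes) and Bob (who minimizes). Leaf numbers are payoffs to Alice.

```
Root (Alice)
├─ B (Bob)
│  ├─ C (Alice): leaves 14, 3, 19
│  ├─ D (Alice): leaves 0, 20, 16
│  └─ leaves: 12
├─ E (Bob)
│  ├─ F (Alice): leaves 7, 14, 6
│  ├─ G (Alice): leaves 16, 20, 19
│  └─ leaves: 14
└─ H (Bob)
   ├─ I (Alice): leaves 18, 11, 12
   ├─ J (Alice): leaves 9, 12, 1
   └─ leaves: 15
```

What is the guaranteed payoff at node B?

C: max(14, 3, 19) = 19
D: max(0, 20, 16) = 20
B: min(19, 20, 12) = 12

12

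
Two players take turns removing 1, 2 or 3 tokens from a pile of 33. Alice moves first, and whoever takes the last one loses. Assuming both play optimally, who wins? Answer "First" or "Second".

i:   0  1  2  3  4  5  6  7  8  9 10 11 12 13 14 15 16 17 18 19 20 21 22 23 24 25 26 27 28 29 30 31 32 33
     W  L  W  W  W  L  W  W  W  L  W  W  W  L  W  W  W  L  W  W  W  L  W  W  W  L  W  W  W  L  W  W  W  L
Position 33 is L, so the second player wins.

Second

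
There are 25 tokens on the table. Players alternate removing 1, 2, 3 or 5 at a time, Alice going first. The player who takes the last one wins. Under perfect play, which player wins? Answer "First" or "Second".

First

Mark each pile size as W (mover wins) or L (mover loses):
i:   0  1  2  3  4  5  6  7  8  9 10 11 12 13 14 15 16 17 18 19 20 21 22 23 24 25
     L  W  W  W  L  W  W  W  L  W  W  W  L  W  W  W  L  W  W  W  L  W  W  W  L  W
Position 25 is W, so the first player wins.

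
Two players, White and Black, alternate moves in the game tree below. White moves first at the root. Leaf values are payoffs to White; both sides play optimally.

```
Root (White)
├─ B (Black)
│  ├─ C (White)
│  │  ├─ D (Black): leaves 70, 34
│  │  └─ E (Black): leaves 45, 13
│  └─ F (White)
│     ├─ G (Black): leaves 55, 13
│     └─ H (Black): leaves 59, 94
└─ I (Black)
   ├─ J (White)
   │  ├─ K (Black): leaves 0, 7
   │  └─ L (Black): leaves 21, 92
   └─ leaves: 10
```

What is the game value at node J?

21

K: min(0, 7) = 0
L: min(21, 92) = 21
J: max(0, 21) = 21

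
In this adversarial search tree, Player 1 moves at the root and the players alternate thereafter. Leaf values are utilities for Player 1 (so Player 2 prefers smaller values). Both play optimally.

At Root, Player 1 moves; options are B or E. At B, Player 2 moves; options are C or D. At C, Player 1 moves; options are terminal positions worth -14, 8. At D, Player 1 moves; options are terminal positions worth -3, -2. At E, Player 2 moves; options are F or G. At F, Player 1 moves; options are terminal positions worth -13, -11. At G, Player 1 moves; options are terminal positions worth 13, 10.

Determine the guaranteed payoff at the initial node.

C (Player 1): max(-14, 8) = 8
D (Player 1): max(-3, -2) = -2
B (Player 2): min(8, -2) = -2
F (Player 1): max(-13, -11) = -11
G (Player 1): max(13, 10) = 13
E (Player 2): min(-11, 13) = -11
Root (Player 1): max(-2, -11) = -2

-2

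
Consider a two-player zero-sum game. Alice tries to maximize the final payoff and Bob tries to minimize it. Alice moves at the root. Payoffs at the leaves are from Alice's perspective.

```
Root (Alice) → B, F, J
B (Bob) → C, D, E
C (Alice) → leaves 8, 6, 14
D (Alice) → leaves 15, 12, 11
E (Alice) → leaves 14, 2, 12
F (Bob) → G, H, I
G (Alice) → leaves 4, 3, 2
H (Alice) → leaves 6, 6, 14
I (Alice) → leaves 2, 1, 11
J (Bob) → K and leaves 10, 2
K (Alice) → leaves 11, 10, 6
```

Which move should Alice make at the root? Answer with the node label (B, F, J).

B

C (Alice): max(8, 6, 14) = 14
D (Alice): max(15, 12, 11) = 15
E (Alice): max(14, 2, 12) = 14
B (Bob): min(14, 15, 14) = 14
G (Alice): max(4, 3, 2) = 4
H (Alice): max(6, 6, 14) = 14
I (Alice): max(2, 1, 11) = 11
F (Bob): min(4, 14, 11) = 4
K (Alice): max(11, 10, 6) = 11
J (Bob): min(11, 10, 2) = 2
Root (Alice): max(14, 4, 2) = 14
Alice picks the child with the highest value: B (value 14).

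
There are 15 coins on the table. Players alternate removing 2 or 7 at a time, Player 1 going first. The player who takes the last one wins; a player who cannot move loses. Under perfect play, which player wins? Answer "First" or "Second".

First

Compute winning (W) and losing (L) positions by backward induction:
i:   0  1  2  3  4  5  6  7  8  9 10 11 12 13 14 15
     L  L  W  W  L  L  W  W  W  L  L  W  W  L  L  W
Position 15 is W, so the first player wins.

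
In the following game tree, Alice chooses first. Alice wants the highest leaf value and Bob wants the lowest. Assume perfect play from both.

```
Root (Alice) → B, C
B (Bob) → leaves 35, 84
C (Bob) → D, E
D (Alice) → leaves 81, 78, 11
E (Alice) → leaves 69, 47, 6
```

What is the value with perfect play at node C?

69

D: max(81, 78, 11) = 81
E: max(69, 47, 6) = 69
C: min(81, 69) = 69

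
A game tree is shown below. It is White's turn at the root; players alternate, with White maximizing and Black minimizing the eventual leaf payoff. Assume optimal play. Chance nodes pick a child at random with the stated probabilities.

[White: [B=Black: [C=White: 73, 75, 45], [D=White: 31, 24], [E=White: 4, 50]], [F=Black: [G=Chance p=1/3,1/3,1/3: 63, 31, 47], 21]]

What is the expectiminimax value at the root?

31

C (White): max(73, 75, 45) = 75
D (White): max(31, 24) = 31
E (White): max(4, 50) = 50
B (Black): min(75, 31, 50) = 31
G (Chance): 1/3·63 + 1/3·31 + 1/3·47 = 47
F (Black): min(47, 21) = 21
Root (White): max(31, 21) = 31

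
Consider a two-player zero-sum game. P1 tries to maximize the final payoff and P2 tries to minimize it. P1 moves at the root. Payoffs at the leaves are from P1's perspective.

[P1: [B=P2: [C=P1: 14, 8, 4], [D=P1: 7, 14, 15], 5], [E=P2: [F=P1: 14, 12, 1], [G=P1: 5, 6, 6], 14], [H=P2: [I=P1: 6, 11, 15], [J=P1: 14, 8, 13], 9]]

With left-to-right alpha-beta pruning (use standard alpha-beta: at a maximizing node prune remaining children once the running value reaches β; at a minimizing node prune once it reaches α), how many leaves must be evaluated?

C [α=-∞,β=+∞]: v=14
D [α=-∞,β=14]: v=14 after child 2 ≥ β → β-cutoff, skip 1
B [α=-∞,β=+∞]: v=5
F [α=5,β=+∞]: v=14
G [α=5,β=14]: v=6
E [α=5,β=+∞]: v=6
I [α=6,β=+∞]: v=15
J [α=6,β=15]: v=14
H [α=6,β=+∞]: v=9
Root [α=-∞,β=+∞]: v=9
Leaves evaluated: 20 of 21.

20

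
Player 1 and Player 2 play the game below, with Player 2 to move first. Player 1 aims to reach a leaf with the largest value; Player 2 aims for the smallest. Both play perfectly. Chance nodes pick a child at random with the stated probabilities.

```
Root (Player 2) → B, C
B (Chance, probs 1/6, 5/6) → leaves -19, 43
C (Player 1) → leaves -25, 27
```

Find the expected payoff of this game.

27

B (Chance): 1/6·-19 + 5/6·43 = 32.67
C (Player 1): max(-25, 27) = 27
Root (Player 2): min(32.67, 27) = 27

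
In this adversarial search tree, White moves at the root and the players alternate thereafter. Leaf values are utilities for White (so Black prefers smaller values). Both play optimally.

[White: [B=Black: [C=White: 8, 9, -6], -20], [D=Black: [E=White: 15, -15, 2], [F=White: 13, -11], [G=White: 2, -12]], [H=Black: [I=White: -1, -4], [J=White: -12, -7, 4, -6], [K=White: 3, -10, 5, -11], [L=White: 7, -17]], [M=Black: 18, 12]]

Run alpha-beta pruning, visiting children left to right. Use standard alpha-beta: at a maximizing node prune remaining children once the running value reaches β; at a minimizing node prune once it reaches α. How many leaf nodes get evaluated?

15

C [α=-∞,β=+∞]: v=9
B [α=-∞,β=+∞]: v=-20
E [α=-20,β=+∞]: v=15
F [α=-20,β=15]: v=13
G [α=-20,β=13]: v=2
D [α=-20,β=+∞]: v=2
I [α=2,β=+∞]: v=-1
H [α=2,β=+∞]: v=-1 after child 1 ≤ α → α-cutoff, skip 3
M [α=2,β=+∞]: v=12
Root [α=-∞,β=+∞]: v=12
Leaves evaluated: 15 of 25.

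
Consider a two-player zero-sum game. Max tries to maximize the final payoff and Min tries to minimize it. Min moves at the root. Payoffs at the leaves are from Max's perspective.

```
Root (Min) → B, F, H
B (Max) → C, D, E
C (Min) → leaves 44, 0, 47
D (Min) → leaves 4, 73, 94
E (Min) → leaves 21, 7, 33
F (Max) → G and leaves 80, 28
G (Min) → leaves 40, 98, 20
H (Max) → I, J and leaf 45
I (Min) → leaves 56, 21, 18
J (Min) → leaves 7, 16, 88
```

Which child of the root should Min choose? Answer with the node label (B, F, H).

B

C (Min): min(44, 0, 47) = 0
D (Min): min(4, 73, 94) = 4
E (Min): min(21, 7, 33) = 7
B (Max): max(0, 4, 7) = 7
G (Min): min(40, 98, 20) = 20
F (Max): max(20, 80, 28) = 80
I (Min): min(56, 21, 18) = 18
J (Min): min(7, 16, 88) = 7
H (Max): max(18, 7, 45) = 45
Root (Min): min(7, 80, 45) = 7
Min picks the child with the lowest value: B (value 7).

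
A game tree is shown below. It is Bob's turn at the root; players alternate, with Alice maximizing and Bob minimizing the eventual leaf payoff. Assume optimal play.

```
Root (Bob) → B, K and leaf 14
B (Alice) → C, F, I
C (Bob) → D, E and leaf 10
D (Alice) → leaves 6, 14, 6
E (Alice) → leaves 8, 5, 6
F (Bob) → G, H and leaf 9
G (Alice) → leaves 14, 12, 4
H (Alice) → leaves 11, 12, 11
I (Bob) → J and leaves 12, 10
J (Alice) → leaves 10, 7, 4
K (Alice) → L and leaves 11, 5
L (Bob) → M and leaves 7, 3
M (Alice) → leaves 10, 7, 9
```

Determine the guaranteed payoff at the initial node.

10

D (Alice): max(6, 14, 6) = 14
E (Alice): max(8, 5, 6) = 8
C (Bob): min(14, 8, 10) = 8
G (Alice): max(14, 12, 4) = 14
H (Alice): max(11, 12, 11) = 12
F (Bob): min(14, 12, 9) = 9
J (Alice): max(10, 7, 4) = 10
I (Bob): min(10, 12, 10) = 10
B (Alice): max(8, 9, 10) = 10
M (Alice): max(10, 7, 9) = 10
L (Bob): min(10, 7, 3) = 3
K (Alice): max(3, 11, 5) = 11
Root (Bob): min(10, 11, 14) = 10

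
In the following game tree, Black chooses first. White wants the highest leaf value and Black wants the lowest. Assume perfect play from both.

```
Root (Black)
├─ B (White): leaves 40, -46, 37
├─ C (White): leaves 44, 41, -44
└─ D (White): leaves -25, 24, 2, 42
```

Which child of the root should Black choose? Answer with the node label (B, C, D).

B (White): max(40, -46, 37) = 40
C (White): max(44, 41, -44) = 44
D (White): max(-25, 24, 2, 42) = 42
Root (Black): min(40, 44, 42) = 40
Black picks the child with the lowest value: B (value 40).

B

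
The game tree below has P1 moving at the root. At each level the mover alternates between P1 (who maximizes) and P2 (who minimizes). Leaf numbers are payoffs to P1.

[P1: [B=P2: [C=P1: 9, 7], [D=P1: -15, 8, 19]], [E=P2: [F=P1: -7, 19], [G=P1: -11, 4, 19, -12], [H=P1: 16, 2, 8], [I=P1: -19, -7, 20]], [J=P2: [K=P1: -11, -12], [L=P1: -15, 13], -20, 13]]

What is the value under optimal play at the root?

16

C (P1): max(9, 7) = 9
D (P1): max(-15, 8, 19) = 19
B (P2): min(9, 19) = 9
F (P1): max(-7, 19) = 19
G (P1): max(-11, 4, 19, -12) = 19
H (P1): max(16, 2, 8) = 16
I (P1): max(-19, -7, 20) = 20
E (P2): min(19, 19, 16, 20) = 16
K (P1): max(-11, -12) = -11
L (P1): max(-15, 13) = 13
J (P2): min(-11, 13, -20, 13) = -20
Root (P1): max(9, 16, -20) = 16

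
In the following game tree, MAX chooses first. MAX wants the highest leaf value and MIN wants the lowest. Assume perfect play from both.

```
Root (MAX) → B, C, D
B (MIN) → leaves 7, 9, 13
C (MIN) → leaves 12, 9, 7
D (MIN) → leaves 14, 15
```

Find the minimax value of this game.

14

B (MIN): min(7, 9, 13) = 7
C (MIN): min(12, 9, 7) = 7
D (MIN): min(14, 15) = 14
Root (MAX): max(7, 7, 14) = 14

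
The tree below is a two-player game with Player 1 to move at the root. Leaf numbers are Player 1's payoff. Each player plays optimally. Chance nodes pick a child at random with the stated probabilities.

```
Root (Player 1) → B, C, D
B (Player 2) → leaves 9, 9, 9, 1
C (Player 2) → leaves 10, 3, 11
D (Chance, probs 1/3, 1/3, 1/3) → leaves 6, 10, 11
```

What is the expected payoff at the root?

9

B (Player 2): min(9, 9, 9, 1) = 1
C (Player 2): min(10, 3, 11) = 3
D (Chance): 1/3·6 + 1/3·10 + 1/3·11 = 9
Root (Player 1): max(1, 3, 9) = 9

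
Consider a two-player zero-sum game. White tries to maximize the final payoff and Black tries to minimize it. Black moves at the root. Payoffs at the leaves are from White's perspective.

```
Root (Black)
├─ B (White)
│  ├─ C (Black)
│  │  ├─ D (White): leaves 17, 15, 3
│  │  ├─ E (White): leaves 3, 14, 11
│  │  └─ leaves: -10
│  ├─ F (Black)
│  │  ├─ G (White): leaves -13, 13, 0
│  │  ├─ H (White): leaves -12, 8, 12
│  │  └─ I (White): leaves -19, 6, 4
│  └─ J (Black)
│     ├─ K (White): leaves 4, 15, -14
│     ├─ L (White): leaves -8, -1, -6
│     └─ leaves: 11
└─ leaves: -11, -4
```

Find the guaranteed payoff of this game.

D (White): max(17, 15, 3) = 17
E (White): max(3, 14, 11) = 14
C (Black): min(17, 14, -10) = -10
G (White): max(-13, 13, 0) = 13
H (White): max(-12, 8, 12) = 12
I (White): max(-19, 6, 4) = 6
F (Black): min(13, 12, 6) = 6
K (White): max(4, 15, -14) = 15
L (White): max(-8, -1, -6) = -1
J (Black): min(15, -1, 11) = -1
B (White): max(-10, 6, -1) = 6
Root (Black): min(6, -11, -4) = -11

-11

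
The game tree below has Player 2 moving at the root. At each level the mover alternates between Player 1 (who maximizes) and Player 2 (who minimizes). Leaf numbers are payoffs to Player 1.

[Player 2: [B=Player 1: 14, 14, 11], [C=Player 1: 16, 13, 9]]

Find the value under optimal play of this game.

14

B (Player 1): max(14, 14, 11) = 14
C (Player 1): max(16, 13, 9) = 16
Root (Player 2): min(14, 16) = 14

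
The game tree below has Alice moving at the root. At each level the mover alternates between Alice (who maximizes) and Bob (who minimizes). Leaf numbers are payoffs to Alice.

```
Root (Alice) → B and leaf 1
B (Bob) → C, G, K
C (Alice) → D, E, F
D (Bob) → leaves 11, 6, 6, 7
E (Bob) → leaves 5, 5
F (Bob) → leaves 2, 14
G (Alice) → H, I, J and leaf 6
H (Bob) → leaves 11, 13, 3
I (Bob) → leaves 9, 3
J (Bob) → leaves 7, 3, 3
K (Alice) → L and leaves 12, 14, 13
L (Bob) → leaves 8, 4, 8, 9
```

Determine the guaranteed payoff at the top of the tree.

D (Bob): min(11, 6, 6, 7) = 6
E (Bob): min(5, 5) = 5
F (Bob): min(2, 14) = 2
C (Alice): max(6, 5, 2) = 6
H (Bob): min(11, 13, 3) = 3
I (Bob): min(9, 3) = 3
J (Bob): min(7, 3, 3) = 3
G (Alice): max(3, 3, 3, 6) = 6
L (Bob): min(8, 4, 8, 9) = 4
K (Alice): max(4, 12, 14, 13) = 14
B (Bob): min(6, 6, 14) = 6
Root (Alice): max(6, 1) = 6

6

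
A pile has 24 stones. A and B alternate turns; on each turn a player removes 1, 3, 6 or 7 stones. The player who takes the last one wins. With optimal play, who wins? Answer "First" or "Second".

Second

Positions where the player to move wins (W) vs loses (L):
i:   0  1  2  3  4  5  6  7  8  9 10 11 12 13 14 15 16 17 18 19 20 21 22 23 24
     L  W  L  W  L  W  W  W  W  W  W  W  L  W  L  W  L  W  W  W  W  W  W  W  L
Position 24 is L, so the second player wins.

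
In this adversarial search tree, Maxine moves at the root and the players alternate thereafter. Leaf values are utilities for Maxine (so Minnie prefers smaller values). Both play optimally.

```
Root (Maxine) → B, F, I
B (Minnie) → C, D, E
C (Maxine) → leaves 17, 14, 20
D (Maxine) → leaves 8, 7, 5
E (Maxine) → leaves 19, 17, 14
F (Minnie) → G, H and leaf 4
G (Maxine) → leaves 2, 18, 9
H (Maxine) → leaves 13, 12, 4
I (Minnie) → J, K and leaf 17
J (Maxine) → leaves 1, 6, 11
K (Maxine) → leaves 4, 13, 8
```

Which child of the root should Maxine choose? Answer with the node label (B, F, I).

I

C (Maxine): max(17, 14, 20) = 20
D (Maxine): max(8, 7, 5) = 8
E (Maxine): max(19, 17, 14) = 19
B (Minnie): min(20, 8, 19) = 8
G (Maxine): max(2, 18, 9) = 18
H (Maxine): max(13, 12, 4) = 13
F (Minnie): min(18, 13, 4) = 4
J (Maxine): max(1, 6, 11) = 11
K (Maxine): max(4, 13, 8) = 13
I (Minnie): min(11, 13, 17) = 11
Root (Maxine): max(8, 4, 11) = 11
Maxine picks the child with the highest value: I (value 11).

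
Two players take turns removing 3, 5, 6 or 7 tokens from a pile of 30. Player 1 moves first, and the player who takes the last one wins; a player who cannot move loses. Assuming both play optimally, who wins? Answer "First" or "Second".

W/L table (W = player to move can force a win):
i:   0  1  2  3  4  5  6  7  8  9 10 11 12 13 14 15 16 17 18 19 20 21 22 23 24 25 26 27 28 29 30
     L  L  L  W  W  W  W  W  W  W  L  L  L  W  W  W  W  W  W  W  L  L  L  W  W  W  W  W  W  W  L
Position 30 is L, so the second player wins.

Second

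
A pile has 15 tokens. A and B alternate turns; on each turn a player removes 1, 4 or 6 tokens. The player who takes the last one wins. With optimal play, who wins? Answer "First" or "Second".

Positions where the player to move wins (W) vs loses (L):
i:   0  1  2  3  4  5  6  7  8  9 10 11 12 13 14 15
     L  W  L  W  W  L  W  L  W  W  L  W  L  W  W  L
Position 15 is L, so the second player wins.

Second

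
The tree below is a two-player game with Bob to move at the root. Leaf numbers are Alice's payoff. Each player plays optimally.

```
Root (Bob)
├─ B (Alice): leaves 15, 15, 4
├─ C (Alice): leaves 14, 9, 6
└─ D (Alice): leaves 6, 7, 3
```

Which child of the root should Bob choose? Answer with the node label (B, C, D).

D

B (Alice): max(15, 15, 4) = 15
C (Alice): max(14, 9, 6) = 14
D (Alice): max(6, 7, 3) = 7
Root (Bob): min(15, 14, 7) = 7
Bob picks the child with the lowest value: D (value 7).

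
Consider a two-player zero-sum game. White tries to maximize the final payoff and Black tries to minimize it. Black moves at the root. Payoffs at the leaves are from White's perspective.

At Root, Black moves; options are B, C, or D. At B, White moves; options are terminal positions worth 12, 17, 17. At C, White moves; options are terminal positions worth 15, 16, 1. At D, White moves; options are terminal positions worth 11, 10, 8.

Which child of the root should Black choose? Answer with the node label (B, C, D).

D

B (White): max(12, 17, 17) = 17
C (White): max(15, 16, 1) = 16
D (White): max(11, 10, 8) = 11
Root (Black): min(17, 16, 11) = 11
Black picks the child with the lowest value: D (value 11).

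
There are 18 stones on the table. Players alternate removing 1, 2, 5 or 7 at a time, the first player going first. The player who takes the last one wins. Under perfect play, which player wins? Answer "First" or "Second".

Second

i:   0  1  2  3  4  5  6  7  8  9 10 11 12 13 14 15 16 17 18
     L  W  W  L  W  W  L  W  W  L  W  W  L  W  W  L  W  W  L
Position 18 is L, so the second player wins.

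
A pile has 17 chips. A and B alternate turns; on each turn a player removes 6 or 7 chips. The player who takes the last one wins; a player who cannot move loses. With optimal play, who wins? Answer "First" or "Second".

Positions where the player to move wins (W) vs loses (L):
i:   0  1  2  3  4  5  6  7  8  9 10 11 12 13 14 15 16 17
     L  L  L  L  L  L  W  W  W  W  W  W  W  L  L  L  L  L
Position 17 is L, so the second player wins.

Second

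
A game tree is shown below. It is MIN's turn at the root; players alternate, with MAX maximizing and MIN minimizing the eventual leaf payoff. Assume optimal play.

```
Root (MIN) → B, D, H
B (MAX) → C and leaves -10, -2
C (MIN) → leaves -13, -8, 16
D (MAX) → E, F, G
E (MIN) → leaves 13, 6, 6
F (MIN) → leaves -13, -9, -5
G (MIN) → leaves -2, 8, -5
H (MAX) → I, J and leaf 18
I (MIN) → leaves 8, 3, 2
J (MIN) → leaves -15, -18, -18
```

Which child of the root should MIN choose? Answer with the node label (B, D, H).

C (MIN): min(-13, -8, 16) = -13
B (MAX): max(-13, -10, -2) = -2
E (MIN): min(13, 6, 6) = 6
F (MIN): min(-13, -9, -5) = -13
G (MIN): min(-2, 8, -5) = -5
D (MAX): max(6, -13, -5) = 6
I (MIN): min(8, 3, 2) = 2
J (MIN): min(-15, -18, -18) = -18
H (MAX): max(2, -18, 18) = 18
Root (MIN): min(-2, 6, 18) = -2
MIN picks the child with the lowest value: B (value -2).

B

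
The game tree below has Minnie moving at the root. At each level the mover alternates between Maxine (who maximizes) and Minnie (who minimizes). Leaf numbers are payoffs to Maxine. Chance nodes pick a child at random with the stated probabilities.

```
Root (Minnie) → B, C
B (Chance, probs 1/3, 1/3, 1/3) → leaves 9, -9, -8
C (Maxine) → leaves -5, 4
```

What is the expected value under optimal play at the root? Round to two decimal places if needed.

B (Chance): 1/3·9 + 1/3·-9 + 1/3·-8 = -2.67
C (Maxine): max(-5, 4) = 4
Root (Minnie): min(-2.67, 4) = -2.67

-2.67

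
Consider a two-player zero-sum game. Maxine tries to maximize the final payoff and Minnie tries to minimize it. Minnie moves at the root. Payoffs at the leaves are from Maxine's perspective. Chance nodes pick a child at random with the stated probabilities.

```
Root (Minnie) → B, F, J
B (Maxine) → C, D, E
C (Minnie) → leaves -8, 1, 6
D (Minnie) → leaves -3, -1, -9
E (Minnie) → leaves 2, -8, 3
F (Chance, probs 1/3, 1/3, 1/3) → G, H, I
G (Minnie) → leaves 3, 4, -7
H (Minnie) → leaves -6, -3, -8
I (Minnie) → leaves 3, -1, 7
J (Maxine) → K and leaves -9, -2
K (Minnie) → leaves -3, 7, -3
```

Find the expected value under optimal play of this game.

-8

C (Minnie): min(-8, 1, 6) = -8
D (Minnie): min(-3, -1, -9) = -9
E (Minnie): min(2, -8, 3) = -8
B (Maxine): max(-8, -9, -8) = -8
G (Minnie): min(3, 4, -7) = -7
H (Minnie): min(-6, -3, -8) = -8
I (Minnie): min(3, -1, 7) = -1
F (Chance): 1/3·-7 + 1/3·-8 + 1/3·-1 = -5.33
K (Minnie): min(-3, 7, -3) = -3
J (Maxine): max(-3, -9, -2) = -2
Root (Minnie): min(-8, -5.33, -2) = -8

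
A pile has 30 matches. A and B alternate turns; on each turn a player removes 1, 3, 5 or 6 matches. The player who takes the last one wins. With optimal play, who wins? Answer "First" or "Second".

Compute winning (W) and losing (L) positions by backward induction:
i:   0  1  2  3  4  5  6  7  8  9 10 11 12 13 14 15 16 17 18 19 20 21 22 23 24 25 26 27 28 29 30
     L  W  L  W  L  W  W  W  W  W  W  L  W  L  W  L  W  W  W  W  W  W  L  W  L  W  L  W  W  W  W
Position 30 is W, so the first player wins.

First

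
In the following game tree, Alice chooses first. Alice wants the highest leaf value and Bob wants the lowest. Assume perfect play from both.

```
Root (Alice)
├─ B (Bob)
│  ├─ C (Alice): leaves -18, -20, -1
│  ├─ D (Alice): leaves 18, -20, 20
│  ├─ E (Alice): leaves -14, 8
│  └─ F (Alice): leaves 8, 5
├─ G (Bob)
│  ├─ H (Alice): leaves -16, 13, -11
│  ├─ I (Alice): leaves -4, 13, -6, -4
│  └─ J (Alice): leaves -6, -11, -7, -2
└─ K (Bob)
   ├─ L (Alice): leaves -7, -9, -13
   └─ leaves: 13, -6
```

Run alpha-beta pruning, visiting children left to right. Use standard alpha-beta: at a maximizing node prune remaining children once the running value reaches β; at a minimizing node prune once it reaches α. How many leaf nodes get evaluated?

C [α=-∞,β=+∞]: v=-1
D [α=-∞,β=-1]: v=18 after child 1 ≥ β → β-cutoff, skip 2
E [α=-∞,β=-1]: v=8
F [α=-∞,β=-1]: v=8 after child 1 ≥ β → β-cutoff, skip 1
B [α=-∞,β=+∞]: v=-1
H [α=-1,β=+∞]: v=13
I [α=-1,β=13]: v=13 after child 2 ≥ β → β-cutoff, skip 2
J [α=-1,β=13]: v=-2
G [α=-1,β=+∞]: v=-2
L [α=-1,β=+∞]: v=-7
K [α=-1,β=+∞]: v=-7 after child 1 ≤ α → α-cutoff, skip 2
Root [α=-∞,β=+∞]: v=-1
Leaves evaluated: 19 of 26.

19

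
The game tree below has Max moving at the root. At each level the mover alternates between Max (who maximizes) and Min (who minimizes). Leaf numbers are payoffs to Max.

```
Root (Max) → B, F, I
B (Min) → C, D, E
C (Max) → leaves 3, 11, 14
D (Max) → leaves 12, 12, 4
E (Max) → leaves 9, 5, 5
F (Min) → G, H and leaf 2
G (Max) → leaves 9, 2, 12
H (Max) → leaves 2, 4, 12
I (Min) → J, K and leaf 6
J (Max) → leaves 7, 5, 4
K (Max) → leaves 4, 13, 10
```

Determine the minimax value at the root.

9

C (Max): max(3, 11, 14) = 14
D (Max): max(12, 12, 4) = 12
E (Max): max(9, 5, 5) = 9
B (Min): min(14, 12, 9) = 9
G (Max): max(9, 2, 12) = 12
H (Max): max(2, 4, 12) = 12
F (Min): min(12, 12, 2) = 2
J (Max): max(7, 5, 4) = 7
K (Max): max(4, 13, 10) = 13
I (Min): min(7, 13, 6) = 6
Root (Max): max(9, 2, 6) = 9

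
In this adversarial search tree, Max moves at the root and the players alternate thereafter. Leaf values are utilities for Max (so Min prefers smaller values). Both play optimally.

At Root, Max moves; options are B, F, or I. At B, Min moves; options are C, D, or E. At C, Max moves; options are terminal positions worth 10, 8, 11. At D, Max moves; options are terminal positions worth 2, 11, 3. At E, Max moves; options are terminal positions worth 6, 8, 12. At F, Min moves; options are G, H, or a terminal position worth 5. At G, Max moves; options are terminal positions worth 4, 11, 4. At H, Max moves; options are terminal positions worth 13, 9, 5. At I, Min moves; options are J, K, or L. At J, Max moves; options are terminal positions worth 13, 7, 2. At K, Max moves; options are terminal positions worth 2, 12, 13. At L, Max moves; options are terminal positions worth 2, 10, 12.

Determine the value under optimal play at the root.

12

C (Max): max(10, 8, 11) = 11
D (Max): max(2, 11, 3) = 11
E (Max): max(6, 8, 12) = 12
B (Min): min(11, 11, 12) = 11
G (Max): max(4, 11, 4) = 11
H (Max): max(13, 9, 5) = 13
F (Min): min(11, 13, 5) = 5
J (Max): max(13, 7, 2) = 13
K (Max): max(2, 12, 13) = 13
L (Max): max(2, 10, 12) = 12
I (Min): min(13, 13, 12) = 12
Root (Max): max(11, 5, 12) = 12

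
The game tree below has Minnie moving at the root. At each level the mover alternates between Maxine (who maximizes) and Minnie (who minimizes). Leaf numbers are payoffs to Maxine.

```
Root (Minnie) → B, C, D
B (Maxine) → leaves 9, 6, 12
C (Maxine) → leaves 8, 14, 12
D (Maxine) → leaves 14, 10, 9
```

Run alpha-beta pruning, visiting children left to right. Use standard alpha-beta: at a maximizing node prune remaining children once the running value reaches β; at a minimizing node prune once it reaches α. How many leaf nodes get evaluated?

B [α=-∞,β=+∞]: v=12
C [α=-∞,β=12]: v=14 after child 2 ≥ β → β-cutoff, skip 1
D [α=-∞,β=12]: v=14 after child 1 ≥ β → β-cutoff, skip 2
Root [α=-∞,β=+∞]: v=12
Leaves evaluated: 6 of 9.

6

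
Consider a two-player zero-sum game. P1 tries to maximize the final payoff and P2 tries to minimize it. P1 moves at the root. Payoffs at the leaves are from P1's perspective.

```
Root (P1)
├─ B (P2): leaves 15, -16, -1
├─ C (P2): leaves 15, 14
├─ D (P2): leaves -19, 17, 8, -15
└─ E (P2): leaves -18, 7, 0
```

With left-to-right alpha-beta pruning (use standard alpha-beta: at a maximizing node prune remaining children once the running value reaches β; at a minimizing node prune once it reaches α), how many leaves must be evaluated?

7

B [α=-∞,β=+∞]: v=-16
C [α=-16,β=+∞]: v=14
D [α=14,β=+∞]: v=-19 after child 1 ≤ α → α-cutoff, skip 3
E [α=14,β=+∞]: v=-18 after child 1 ≤ α → α-cutoff, skip 2
Root [α=-∞,β=+∞]: v=14
Leaves evaluated: 7 of 12.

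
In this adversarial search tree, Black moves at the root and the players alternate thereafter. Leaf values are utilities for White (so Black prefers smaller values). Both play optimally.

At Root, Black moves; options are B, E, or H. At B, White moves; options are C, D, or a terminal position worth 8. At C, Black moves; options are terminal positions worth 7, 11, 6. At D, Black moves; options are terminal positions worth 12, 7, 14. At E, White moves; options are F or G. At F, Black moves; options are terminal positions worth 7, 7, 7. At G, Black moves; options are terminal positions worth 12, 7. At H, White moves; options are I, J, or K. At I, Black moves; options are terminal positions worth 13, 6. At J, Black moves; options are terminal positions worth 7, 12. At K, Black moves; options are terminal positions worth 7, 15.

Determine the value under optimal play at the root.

C (Black): min(7, 11, 6) = 6
D (Black): min(12, 7, 14) = 7
B (White): max(6, 7, 8) = 8
F (Black): min(7, 7, 7) = 7
G (Black): min(12, 7) = 7
E (White): max(7, 7) = 7
I (Black): min(13, 6) = 6
J (Black): min(7, 12) = 7
K (Black): min(7, 15) = 7
H (White): max(6, 7, 7) = 7
Root (Black): min(8, 7, 7) = 7

7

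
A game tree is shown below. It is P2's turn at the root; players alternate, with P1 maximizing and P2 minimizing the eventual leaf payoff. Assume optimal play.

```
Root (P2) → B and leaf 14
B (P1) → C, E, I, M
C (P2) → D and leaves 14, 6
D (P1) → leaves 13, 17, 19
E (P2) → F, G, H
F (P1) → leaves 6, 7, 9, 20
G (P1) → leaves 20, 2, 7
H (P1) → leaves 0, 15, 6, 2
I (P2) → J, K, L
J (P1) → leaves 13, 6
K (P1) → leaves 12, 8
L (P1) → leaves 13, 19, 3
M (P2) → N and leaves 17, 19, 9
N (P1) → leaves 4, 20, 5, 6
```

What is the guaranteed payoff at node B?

15

D: max(13, 17, 19) = 19
C: min(19, 14, 6) = 6
F: max(6, 7, 9, 20) = 20
G: max(20, 2, 7) = 20
H: max(0, 15, 6, 2) = 15
E: min(20, 20, 15) = 15
J: max(13, 6) = 13
K: max(12, 8) = 12
L: max(13, 19, 3) = 19
I: min(13, 12, 19) = 12
N: max(4, 20, 5, 6) = 20
M: min(20, 17, 19, 9) = 9
B: max(6, 15, 12, 9) = 15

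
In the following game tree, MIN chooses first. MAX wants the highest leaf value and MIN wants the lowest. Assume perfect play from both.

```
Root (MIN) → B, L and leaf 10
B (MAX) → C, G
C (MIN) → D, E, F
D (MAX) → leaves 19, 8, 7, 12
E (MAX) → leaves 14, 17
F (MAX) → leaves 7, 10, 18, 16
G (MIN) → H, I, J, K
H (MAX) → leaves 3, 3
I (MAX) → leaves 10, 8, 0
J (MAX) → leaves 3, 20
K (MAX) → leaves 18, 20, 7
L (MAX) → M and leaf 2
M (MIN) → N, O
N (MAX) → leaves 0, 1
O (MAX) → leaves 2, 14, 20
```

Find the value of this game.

D (MAX): max(19, 8, 7, 12) = 19
E (MAX): max(14, 17) = 17
F (MAX): max(7, 10, 18, 16) = 18
C (MIN): min(19, 17, 18) = 17
H (MAX): max(3, 3) = 3
I (MAX): max(10, 8, 0) = 10
J (MAX): max(3, 20) = 20
K (MAX): max(18, 20, 7) = 20
G (MIN): min(3, 10, 20, 20) = 3
B (MAX): max(17, 3) = 17
N (MAX): max(0, 1) = 1
O (MAX): max(2, 14, 20) = 20
M (MIN): min(1, 20) = 1
L (MAX): max(1, 2) = 2
Root (MIN): min(17, 2, 10) = 2

2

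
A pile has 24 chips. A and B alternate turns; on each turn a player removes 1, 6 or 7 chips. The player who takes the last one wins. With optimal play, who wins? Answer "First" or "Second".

Positions where the player to move wins (W) vs loses (L):
i:   0  1  2  3  4  5  6  7  8  9 10 11 12 13 14 15 16 17 18 19 20 21 22 23 24
     L  W  L  W  L  W  W  W  W  W  W  W  L  W  L  W  L  W  W  W  W  W  W  W  L
Position 24 is L, so the second player wins.

Second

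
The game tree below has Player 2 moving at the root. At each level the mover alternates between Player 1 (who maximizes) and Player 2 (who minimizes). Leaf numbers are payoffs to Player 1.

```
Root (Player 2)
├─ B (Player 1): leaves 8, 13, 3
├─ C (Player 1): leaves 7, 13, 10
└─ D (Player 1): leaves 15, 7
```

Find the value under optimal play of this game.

B (Player 1): max(8, 13, 3) = 13
C (Player 1): max(7, 13, 10) = 13
D (Player 1): max(15, 7) = 15
Root (Player 2): min(13, 13, 15) = 13

13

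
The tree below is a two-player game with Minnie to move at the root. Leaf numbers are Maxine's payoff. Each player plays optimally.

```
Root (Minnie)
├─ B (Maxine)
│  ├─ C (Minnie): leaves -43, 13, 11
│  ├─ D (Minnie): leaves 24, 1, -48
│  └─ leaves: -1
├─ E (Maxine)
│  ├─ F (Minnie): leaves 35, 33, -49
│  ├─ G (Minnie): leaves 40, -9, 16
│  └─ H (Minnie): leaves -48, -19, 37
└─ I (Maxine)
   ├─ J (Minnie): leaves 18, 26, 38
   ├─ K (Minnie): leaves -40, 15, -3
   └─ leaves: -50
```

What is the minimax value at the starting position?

C (Minnie): min(-43, 13, 11) = -43
D (Minnie): min(24, 1, -48) = -48
B (Maxine): max(-43, -48, -1) = -1
F (Minnie): min(35, 33, -49) = -49
G (Minnie): min(40, -9, 16) = -9
H (Minnie): min(-48, -19, 37) = -48
E (Maxine): max(-49, -9, -48) = -9
J (Minnie): min(18, 26, 38) = 18
K (Minnie): min(-40, 15, -3) = -40
I (Maxine): max(18, -40, -50) = 18
Root (Minnie): min(-1, -9, 18) = -9

-9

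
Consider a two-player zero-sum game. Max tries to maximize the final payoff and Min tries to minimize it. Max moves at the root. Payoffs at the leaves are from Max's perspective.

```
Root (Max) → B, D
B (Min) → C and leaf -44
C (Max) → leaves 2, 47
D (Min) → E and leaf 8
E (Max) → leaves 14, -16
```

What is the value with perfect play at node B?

-44

C: max(2, 47) = 47
B: min(47, -44) = -44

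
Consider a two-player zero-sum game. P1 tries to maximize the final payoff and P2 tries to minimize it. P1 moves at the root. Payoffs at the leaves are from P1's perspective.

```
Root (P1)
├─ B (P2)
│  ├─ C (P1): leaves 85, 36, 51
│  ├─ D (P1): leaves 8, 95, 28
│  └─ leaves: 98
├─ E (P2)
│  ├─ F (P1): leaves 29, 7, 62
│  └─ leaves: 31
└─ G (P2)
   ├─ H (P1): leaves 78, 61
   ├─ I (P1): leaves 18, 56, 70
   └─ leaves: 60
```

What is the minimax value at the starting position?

C (P1): max(85, 36, 51) = 85
D (P1): max(8, 95, 28) = 95
B (P2): min(85, 95, 98) = 85
F (P1): max(29, 7, 62) = 62
E (P2): min(62, 31) = 31
H (P1): max(78, 61) = 78
I (P1): max(18, 56, 70) = 70
G (P2): min(78, 70, 60) = 60
Root (P1): max(85, 31, 60) = 85

85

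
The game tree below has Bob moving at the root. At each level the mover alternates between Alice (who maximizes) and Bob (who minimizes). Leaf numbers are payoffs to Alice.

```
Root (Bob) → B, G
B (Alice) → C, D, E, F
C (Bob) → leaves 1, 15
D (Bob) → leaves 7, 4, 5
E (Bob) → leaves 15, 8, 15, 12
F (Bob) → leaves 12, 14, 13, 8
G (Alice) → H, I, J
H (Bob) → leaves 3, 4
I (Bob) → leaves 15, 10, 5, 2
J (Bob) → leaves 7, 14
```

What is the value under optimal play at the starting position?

7

C (Bob): min(1, 15) = 1
D (Bob): min(7, 4, 5) = 4
E (Bob): min(15, 8, 15, 12) = 8
F (Bob): min(12, 14, 13, 8) = 8
B (Alice): max(1, 4, 8, 8) = 8
H (Bob): min(3, 4) = 3
I (Bob): min(15, 10, 5, 2) = 2
J (Bob): min(7, 14) = 7
G (Alice): max(3, 2, 7) = 7
Root (Bob): min(8, 7) = 7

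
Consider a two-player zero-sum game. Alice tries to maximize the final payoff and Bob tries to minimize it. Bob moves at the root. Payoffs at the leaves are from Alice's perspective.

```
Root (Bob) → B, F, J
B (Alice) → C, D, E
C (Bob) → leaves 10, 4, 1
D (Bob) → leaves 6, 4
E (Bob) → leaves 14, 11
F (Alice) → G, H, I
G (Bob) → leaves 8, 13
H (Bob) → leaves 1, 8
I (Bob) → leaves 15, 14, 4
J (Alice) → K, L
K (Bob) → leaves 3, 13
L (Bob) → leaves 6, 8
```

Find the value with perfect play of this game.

6

C (Bob): min(10, 4, 1) = 1
D (Bob): min(6, 4) = 4
E (Bob): min(14, 11) = 11
B (Alice): max(1, 4, 11) = 11
G (Bob): min(8, 13) = 8
H (Bob): min(1, 8) = 1
I (Bob): min(15, 14, 4) = 4
F (Alice): max(8, 1, 4) = 8
K (Bob): min(3, 13) = 3
L (Bob): min(6, 8) = 6
J (Alice): max(3, 6) = 6
Root (Bob): min(11, 8, 6) = 6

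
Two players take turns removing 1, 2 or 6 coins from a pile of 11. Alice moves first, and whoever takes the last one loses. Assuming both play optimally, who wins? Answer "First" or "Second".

Compute winning (W) and losing (L) positions by backward induction:
i:   0  1  2  3  4  5  6  7  8  9 10 11
     W  L  W  W  L  W  W  W  L  W  W  L
Position 11 is L, so the second player wins.

Second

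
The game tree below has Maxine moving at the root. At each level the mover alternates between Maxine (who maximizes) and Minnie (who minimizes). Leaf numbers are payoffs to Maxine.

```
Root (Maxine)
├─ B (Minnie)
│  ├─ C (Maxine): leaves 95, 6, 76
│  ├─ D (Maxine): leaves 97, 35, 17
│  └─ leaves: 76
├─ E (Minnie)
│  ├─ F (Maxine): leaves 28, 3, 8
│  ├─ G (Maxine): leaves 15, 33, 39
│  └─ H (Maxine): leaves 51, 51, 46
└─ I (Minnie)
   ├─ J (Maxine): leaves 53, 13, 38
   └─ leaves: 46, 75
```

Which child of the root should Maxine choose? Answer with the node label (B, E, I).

B

C (Maxine): max(95, 6, 76) = 95
D (Maxine): max(97, 35, 17) = 97
B (Minnie): min(95, 97, 76) = 76
F (Maxine): max(28, 3, 8) = 28
G (Maxine): max(15, 33, 39) = 39
H (Maxine): max(51, 51, 46) = 51
E (Minnie): min(28, 39, 51) = 28
J (Maxine): max(53, 13, 38) = 53
I (Minnie): min(53, 46, 75) = 46
Root (Maxine): max(76, 28, 46) = 76
Maxine picks the child with the highest value: B (value 76).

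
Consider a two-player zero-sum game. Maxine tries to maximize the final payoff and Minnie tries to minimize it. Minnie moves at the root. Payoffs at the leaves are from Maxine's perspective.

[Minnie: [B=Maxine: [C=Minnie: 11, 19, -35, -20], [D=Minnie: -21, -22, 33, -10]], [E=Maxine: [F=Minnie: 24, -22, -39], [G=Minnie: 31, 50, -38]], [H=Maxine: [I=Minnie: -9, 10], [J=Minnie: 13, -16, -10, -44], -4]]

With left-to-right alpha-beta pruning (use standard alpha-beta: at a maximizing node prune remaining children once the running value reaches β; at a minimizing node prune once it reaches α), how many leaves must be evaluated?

C [α=-∞,β=+∞]: v=-35
D [α=-35,β=+∞]: v=-22
B [α=-∞,β=+∞]: v=-22
F [α=-∞,β=-22]: v=-39
G [α=-39,β=-22]: v=-38
E [α=-∞,β=-22]: v=-38
I [α=-∞,β=-38]: v=-9
H [α=-∞,β=-38]: v=-9 after child 1 ≥ β → β-cutoff, skip 2
Root [α=-∞,β=+∞]: v=-38
Leaves evaluated: 16 of 21.

16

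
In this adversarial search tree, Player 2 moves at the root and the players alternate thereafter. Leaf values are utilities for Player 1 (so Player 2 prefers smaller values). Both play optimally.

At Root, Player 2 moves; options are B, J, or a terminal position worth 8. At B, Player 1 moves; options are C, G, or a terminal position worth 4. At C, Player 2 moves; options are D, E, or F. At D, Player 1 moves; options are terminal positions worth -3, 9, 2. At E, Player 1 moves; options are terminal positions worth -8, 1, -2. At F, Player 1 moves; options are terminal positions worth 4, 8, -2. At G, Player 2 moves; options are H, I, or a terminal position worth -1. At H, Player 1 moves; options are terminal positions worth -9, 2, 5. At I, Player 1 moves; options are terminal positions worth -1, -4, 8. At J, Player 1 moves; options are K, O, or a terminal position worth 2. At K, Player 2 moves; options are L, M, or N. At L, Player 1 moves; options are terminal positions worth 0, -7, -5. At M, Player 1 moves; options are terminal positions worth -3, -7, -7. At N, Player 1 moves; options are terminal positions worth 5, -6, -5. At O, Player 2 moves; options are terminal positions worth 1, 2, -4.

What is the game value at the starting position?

D (Player 1): max(-3, 9, 2) = 9
E (Player 1): max(-8, 1, -2) = 1
F (Player 1): max(4, 8, -2) = 8
C (Player 2): min(9, 1, 8) = 1
H (Player 1): max(-9, 2, 5) = 5
I (Player 1): max(-1, -4, 8) = 8
G (Player 2): min(5, 8, -1) = -1
B (Player 1): max(1, -1, 4) = 4
L (Player 1): max(0, -7, -5) = 0
M (Player 1): max(-3, -7, -7) = -3
N (Player 1): max(5, -6, -5) = 5
K (Player 2): min(0, -3, 5) = -3
O (Player 2): min(1, 2, -4) = -4
J (Player 1): max(-3, -4, 2) = 2
Root (Player 2): min(4, 2, 8) = 2

2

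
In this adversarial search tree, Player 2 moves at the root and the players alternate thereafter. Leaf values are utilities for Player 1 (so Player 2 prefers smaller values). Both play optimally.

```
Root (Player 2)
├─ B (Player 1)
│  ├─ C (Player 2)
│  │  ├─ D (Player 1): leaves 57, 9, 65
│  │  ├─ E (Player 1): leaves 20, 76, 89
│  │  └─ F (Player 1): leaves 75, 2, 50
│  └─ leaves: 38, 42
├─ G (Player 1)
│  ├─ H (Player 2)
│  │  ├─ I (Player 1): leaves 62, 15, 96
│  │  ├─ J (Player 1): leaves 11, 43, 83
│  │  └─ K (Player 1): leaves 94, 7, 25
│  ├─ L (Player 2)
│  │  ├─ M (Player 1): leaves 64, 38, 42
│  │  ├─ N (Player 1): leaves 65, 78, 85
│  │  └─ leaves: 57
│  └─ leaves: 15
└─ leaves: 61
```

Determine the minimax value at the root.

D (Player 1): max(57, 9, 65) = 65
E (Player 1): max(20, 76, 89) = 89
F (Player 1): max(75, 2, 50) = 75
C (Player 2): min(65, 89, 75) = 65
B (Player 1): max(65, 38, 42) = 65
I (Player 1): max(62, 15, 96) = 96
J (Player 1): max(11, 43, 83) = 83
K (Player 1): max(94, 7, 25) = 94
H (Player 2): min(96, 83, 94) = 83
M (Player 1): max(64, 38, 42) = 64
N (Player 1): max(65, 78, 85) = 85
L (Player 2): min(64, 85, 57) = 57
G (Player 1): max(83, 57, 15) = 83
Root (Player 2): min(65, 83, 61) = 61

61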